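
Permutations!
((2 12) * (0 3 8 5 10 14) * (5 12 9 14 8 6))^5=(0 8)(2 6)(3 12)(5 9)(10 14)=[8, 1, 6, 12, 4, 9, 2, 7, 0, 5, 14, 11, 3, 13, 10]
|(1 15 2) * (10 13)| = 6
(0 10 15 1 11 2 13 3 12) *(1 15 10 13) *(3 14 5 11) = (15)(0 13 14 5 11 2 1 3 12) = [13, 3, 1, 12, 4, 11, 6, 7, 8, 9, 10, 2, 0, 14, 5, 15]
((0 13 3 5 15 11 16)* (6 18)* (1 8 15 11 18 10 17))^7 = (18)(0 13 3 5 11 16) = [13, 1, 2, 5, 4, 11, 6, 7, 8, 9, 10, 16, 12, 3, 14, 15, 0, 17, 18]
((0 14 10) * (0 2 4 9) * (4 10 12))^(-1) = (0 9 4 12 14)(2 10) = [9, 1, 10, 3, 12, 5, 6, 7, 8, 4, 2, 11, 14, 13, 0]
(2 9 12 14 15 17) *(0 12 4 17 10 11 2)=(0 12 14 15 10 11 2 9 4 17)=[12, 1, 9, 3, 17, 5, 6, 7, 8, 4, 11, 2, 14, 13, 15, 10, 16, 0]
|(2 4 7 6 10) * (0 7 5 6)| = |(0 7)(2 4 5 6 10)| = 10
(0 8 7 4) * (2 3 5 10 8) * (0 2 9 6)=(0 9 6)(2 3 5 10 8 7 4)=[9, 1, 3, 5, 2, 10, 0, 4, 7, 6, 8]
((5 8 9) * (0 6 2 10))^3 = (0 10 2 6) = [10, 1, 6, 3, 4, 5, 0, 7, 8, 9, 2]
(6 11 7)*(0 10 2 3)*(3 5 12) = (0 10 2 5 12 3)(6 11 7) = [10, 1, 5, 0, 4, 12, 11, 6, 8, 9, 2, 7, 3]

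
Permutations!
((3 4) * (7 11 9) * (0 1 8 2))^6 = [8, 2, 1, 3, 4, 5, 6, 7, 0, 9, 10, 11] = (11)(0 8)(1 2)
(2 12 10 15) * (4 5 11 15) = (2 12 10 4 5 11 15) = [0, 1, 12, 3, 5, 11, 6, 7, 8, 9, 4, 15, 10, 13, 14, 2]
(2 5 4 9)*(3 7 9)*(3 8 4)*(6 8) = (2 5 3 7 9)(4 6 8) = [0, 1, 5, 7, 6, 3, 8, 9, 4, 2]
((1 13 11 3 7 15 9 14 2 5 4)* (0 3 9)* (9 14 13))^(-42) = (0 7)(1 5 14 13)(2 11 9 4)(3 15) = [7, 5, 11, 15, 2, 14, 6, 0, 8, 4, 10, 9, 12, 1, 13, 3]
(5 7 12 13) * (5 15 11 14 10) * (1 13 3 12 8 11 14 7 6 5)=[0, 13, 2, 12, 4, 6, 5, 8, 11, 9, 1, 7, 3, 15, 10, 14]=(1 13 15 14 10)(3 12)(5 6)(7 8 11)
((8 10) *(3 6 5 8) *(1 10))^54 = [0, 1, 2, 3, 4, 5, 6, 7, 8, 9, 10] = (10)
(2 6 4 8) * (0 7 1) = (0 7 1)(2 6 4 8) = [7, 0, 6, 3, 8, 5, 4, 1, 2]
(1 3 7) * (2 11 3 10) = (1 10 2 11 3 7) = [0, 10, 11, 7, 4, 5, 6, 1, 8, 9, 2, 3]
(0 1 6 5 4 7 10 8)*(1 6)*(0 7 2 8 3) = (0 6 5 4 2 8 7 10 3) = [6, 1, 8, 0, 2, 4, 5, 10, 7, 9, 3]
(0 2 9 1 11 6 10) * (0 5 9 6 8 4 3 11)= [2, 0, 6, 11, 3, 9, 10, 7, 4, 1, 5, 8]= (0 2 6 10 5 9 1)(3 11 8 4)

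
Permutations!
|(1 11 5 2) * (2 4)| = 5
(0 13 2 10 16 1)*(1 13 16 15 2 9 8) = (0 16 13 9 8 1)(2 10 15) = [16, 0, 10, 3, 4, 5, 6, 7, 1, 8, 15, 11, 12, 9, 14, 2, 13]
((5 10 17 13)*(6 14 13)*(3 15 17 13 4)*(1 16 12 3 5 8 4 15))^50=(1 12)(3 16)(6 15)(14 17)=[0, 12, 2, 16, 4, 5, 15, 7, 8, 9, 10, 11, 1, 13, 17, 6, 3, 14]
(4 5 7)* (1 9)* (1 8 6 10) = (1 9 8 6 10)(4 5 7) = [0, 9, 2, 3, 5, 7, 10, 4, 6, 8, 1]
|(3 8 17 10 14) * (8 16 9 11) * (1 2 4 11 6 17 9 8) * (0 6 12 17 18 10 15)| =12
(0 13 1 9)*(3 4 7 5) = (0 13 1 9)(3 4 7 5) = [13, 9, 2, 4, 7, 3, 6, 5, 8, 0, 10, 11, 12, 1]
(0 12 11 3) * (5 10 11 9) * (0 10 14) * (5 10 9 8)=[12, 1, 2, 9, 4, 14, 6, 7, 5, 10, 11, 3, 8, 13, 0]=(0 12 8 5 14)(3 9 10 11)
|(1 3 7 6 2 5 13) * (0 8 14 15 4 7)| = 12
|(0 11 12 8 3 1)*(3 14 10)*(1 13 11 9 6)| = |(0 9 6 1)(3 13 11 12 8 14 10)| = 28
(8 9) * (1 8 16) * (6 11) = (1 8 9 16)(6 11) = [0, 8, 2, 3, 4, 5, 11, 7, 9, 16, 10, 6, 12, 13, 14, 15, 1]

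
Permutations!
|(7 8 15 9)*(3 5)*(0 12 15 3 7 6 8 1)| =10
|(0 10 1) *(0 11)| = 4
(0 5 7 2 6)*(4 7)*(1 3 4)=[5, 3, 6, 4, 7, 1, 0, 2]=(0 5 1 3 4 7 2 6)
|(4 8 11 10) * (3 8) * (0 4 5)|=7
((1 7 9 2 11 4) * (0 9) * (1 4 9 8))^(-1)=(0 7 1 8)(2 9 11)=[7, 8, 9, 3, 4, 5, 6, 1, 0, 11, 10, 2]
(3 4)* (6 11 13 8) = (3 4)(6 11 13 8) = [0, 1, 2, 4, 3, 5, 11, 7, 6, 9, 10, 13, 12, 8]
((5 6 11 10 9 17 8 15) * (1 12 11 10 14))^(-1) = (1 14 11 12)(5 15 8 17 9 10 6) = [0, 14, 2, 3, 4, 15, 5, 7, 17, 10, 6, 12, 1, 13, 11, 8, 16, 9]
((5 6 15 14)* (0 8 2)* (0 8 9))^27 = (0 9)(2 8)(5 14 15 6) = [9, 1, 8, 3, 4, 14, 5, 7, 2, 0, 10, 11, 12, 13, 15, 6]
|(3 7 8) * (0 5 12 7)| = |(0 5 12 7 8 3)| = 6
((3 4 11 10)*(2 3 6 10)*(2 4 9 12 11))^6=(12)=[0, 1, 2, 3, 4, 5, 6, 7, 8, 9, 10, 11, 12]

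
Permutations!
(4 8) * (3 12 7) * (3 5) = [0, 1, 2, 12, 8, 3, 6, 5, 4, 9, 10, 11, 7] = (3 12 7 5)(4 8)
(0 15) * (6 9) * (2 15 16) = [16, 1, 15, 3, 4, 5, 9, 7, 8, 6, 10, 11, 12, 13, 14, 0, 2] = (0 16 2 15)(6 9)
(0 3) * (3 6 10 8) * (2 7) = [6, 1, 7, 0, 4, 5, 10, 2, 3, 9, 8] = (0 6 10 8 3)(2 7)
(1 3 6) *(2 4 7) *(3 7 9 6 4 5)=(1 7 2 5 3 4 9 6)=[0, 7, 5, 4, 9, 3, 1, 2, 8, 6]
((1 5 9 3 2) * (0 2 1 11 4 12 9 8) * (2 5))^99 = [0, 2, 11, 1, 12, 5, 6, 7, 8, 3, 10, 4, 9] = (1 2 11 4 12 9 3)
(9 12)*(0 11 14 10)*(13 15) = (0 11 14 10)(9 12)(13 15) = [11, 1, 2, 3, 4, 5, 6, 7, 8, 12, 0, 14, 9, 15, 10, 13]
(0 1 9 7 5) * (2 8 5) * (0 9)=[1, 0, 8, 3, 4, 9, 6, 2, 5, 7]=(0 1)(2 8 5 9 7)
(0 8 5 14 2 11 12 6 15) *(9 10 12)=(0 8 5 14 2 11 9 10 12 6 15)=[8, 1, 11, 3, 4, 14, 15, 7, 5, 10, 12, 9, 6, 13, 2, 0]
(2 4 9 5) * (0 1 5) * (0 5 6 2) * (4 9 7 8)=(0 1 6 2 9 5)(4 7 8)=[1, 6, 9, 3, 7, 0, 2, 8, 4, 5]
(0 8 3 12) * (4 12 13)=(0 8 3 13 4 12)=[8, 1, 2, 13, 12, 5, 6, 7, 3, 9, 10, 11, 0, 4]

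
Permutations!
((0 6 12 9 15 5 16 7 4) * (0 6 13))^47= (0 13)(4 7 16 5 15 9 12 6)= [13, 1, 2, 3, 7, 15, 4, 16, 8, 12, 10, 11, 6, 0, 14, 9, 5]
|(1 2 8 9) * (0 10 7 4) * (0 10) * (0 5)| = |(0 5)(1 2 8 9)(4 10 7)| = 12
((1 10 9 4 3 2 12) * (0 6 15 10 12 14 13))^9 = (0 13 14 2 3 4 9 10 15 6)(1 12) = [13, 12, 3, 4, 9, 5, 0, 7, 8, 10, 15, 11, 1, 14, 2, 6]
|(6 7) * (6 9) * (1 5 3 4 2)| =15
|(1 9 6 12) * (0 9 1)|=4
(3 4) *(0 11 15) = (0 11 15)(3 4) = [11, 1, 2, 4, 3, 5, 6, 7, 8, 9, 10, 15, 12, 13, 14, 0]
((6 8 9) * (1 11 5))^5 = (1 5 11)(6 9 8) = [0, 5, 2, 3, 4, 11, 9, 7, 6, 8, 10, 1]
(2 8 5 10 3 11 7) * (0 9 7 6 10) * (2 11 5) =(0 9 7 11 6 10 3 5)(2 8) =[9, 1, 8, 5, 4, 0, 10, 11, 2, 7, 3, 6]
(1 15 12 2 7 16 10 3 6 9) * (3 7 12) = (1 15 3 6 9)(2 12)(7 16 10) = [0, 15, 12, 6, 4, 5, 9, 16, 8, 1, 7, 11, 2, 13, 14, 3, 10]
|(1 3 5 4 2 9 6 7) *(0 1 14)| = 10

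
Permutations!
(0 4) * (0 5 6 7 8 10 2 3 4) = (2 3 4 5 6 7 8 10) = [0, 1, 3, 4, 5, 6, 7, 8, 10, 9, 2]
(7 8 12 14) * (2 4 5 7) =(2 4 5 7 8 12 14) =[0, 1, 4, 3, 5, 7, 6, 8, 12, 9, 10, 11, 14, 13, 2]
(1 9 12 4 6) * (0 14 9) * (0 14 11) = (0 11)(1 14 9 12 4 6) = [11, 14, 2, 3, 6, 5, 1, 7, 8, 12, 10, 0, 4, 13, 9]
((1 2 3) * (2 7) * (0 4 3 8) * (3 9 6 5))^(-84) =[1, 9, 5, 4, 7, 0, 8, 6, 3, 2] =(0 1 9 2 5)(3 4 7 6 8)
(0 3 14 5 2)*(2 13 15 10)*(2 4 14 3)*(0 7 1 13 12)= (0 2 7 1 13 15 10 4 14 5 12)= [2, 13, 7, 3, 14, 12, 6, 1, 8, 9, 4, 11, 0, 15, 5, 10]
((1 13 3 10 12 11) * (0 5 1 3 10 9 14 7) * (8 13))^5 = (0 10 14 8 3 5 12 7 13 9 1 11) = [10, 11, 2, 5, 4, 12, 6, 13, 3, 1, 14, 0, 7, 9, 8]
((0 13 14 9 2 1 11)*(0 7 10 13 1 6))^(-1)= (0 6 2 9 14 13 10 7 11 1)= [6, 0, 9, 3, 4, 5, 2, 11, 8, 14, 7, 1, 12, 10, 13]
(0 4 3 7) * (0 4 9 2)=[9, 1, 0, 7, 3, 5, 6, 4, 8, 2]=(0 9 2)(3 7 4)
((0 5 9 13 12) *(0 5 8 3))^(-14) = (0 8 3)(5 13)(9 12) = [8, 1, 2, 0, 4, 13, 6, 7, 3, 12, 10, 11, 9, 5]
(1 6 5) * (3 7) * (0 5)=[5, 6, 2, 7, 4, 1, 0, 3]=(0 5 1 6)(3 7)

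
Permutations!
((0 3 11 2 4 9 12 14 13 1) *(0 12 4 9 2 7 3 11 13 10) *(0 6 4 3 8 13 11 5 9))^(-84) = [8, 2, 7, 12, 11, 13, 3, 10, 6, 1, 9, 14, 0, 4, 5] = (0 8 6 3 12)(1 2 7 10 9)(4 11 14 5 13)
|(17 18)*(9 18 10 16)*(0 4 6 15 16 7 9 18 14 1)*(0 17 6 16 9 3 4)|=12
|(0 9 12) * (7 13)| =|(0 9 12)(7 13)| =6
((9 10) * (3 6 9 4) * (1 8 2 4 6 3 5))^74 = (1 5 4 2 8)(6 10 9) = [0, 5, 8, 3, 2, 4, 10, 7, 1, 6, 9]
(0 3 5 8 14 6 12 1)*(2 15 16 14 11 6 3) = (0 2 15 16 14 3 5 8 11 6 12 1) = [2, 0, 15, 5, 4, 8, 12, 7, 11, 9, 10, 6, 1, 13, 3, 16, 14]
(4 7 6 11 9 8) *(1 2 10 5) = (1 2 10 5)(4 7 6 11 9 8) = [0, 2, 10, 3, 7, 1, 11, 6, 4, 8, 5, 9]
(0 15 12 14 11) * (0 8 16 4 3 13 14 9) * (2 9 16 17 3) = [15, 1, 9, 13, 2, 5, 6, 7, 17, 0, 10, 8, 16, 14, 11, 12, 4, 3] = (0 15 12 16 4 2 9)(3 13 14 11 8 17)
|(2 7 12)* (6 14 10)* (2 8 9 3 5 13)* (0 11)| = |(0 11)(2 7 12 8 9 3 5 13)(6 14 10)| = 24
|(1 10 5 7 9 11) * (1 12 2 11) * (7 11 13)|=9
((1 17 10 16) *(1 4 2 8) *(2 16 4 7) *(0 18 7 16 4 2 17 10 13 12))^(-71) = (0 18 7 17 13 12)(1 10 2 8) = [18, 10, 8, 3, 4, 5, 6, 17, 1, 9, 2, 11, 0, 12, 14, 15, 16, 13, 7]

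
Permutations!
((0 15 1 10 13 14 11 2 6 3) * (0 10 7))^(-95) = [15, 7, 10, 14, 4, 5, 13, 0, 8, 9, 11, 3, 12, 2, 6, 1] = (0 15 1 7)(2 10 11 3 14 6 13)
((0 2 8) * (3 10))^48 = (10) = [0, 1, 2, 3, 4, 5, 6, 7, 8, 9, 10]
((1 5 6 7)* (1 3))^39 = [0, 3, 2, 7, 4, 1, 5, 6] = (1 3 7 6 5)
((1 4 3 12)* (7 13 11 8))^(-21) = (1 12 3 4)(7 8 11 13) = [0, 12, 2, 4, 1, 5, 6, 8, 11, 9, 10, 13, 3, 7]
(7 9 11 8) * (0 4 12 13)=[4, 1, 2, 3, 12, 5, 6, 9, 7, 11, 10, 8, 13, 0]=(0 4 12 13)(7 9 11 8)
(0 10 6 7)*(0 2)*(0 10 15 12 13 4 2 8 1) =(0 15 12 13 4 2 10 6 7 8 1) =[15, 0, 10, 3, 2, 5, 7, 8, 1, 9, 6, 11, 13, 4, 14, 12]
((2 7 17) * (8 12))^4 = (2 7 17) = [0, 1, 7, 3, 4, 5, 6, 17, 8, 9, 10, 11, 12, 13, 14, 15, 16, 2]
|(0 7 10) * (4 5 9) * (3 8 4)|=|(0 7 10)(3 8 4 5 9)|=15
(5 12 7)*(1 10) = (1 10)(5 12 7) = [0, 10, 2, 3, 4, 12, 6, 5, 8, 9, 1, 11, 7]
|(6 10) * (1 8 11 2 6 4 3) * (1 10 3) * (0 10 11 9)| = |(0 10 4 1 8 9)(2 6 3 11)| = 12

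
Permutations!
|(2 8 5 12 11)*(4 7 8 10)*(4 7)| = |(2 10 7 8 5 12 11)| = 7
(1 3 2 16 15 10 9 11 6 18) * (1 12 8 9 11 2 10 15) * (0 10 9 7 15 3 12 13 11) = (0 10)(1 12 8 7 15 3 9 2 16)(6 18 13 11) = [10, 12, 16, 9, 4, 5, 18, 15, 7, 2, 0, 6, 8, 11, 14, 3, 1, 17, 13]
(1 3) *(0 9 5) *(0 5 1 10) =[9, 3, 2, 10, 4, 5, 6, 7, 8, 1, 0] =(0 9 1 3 10)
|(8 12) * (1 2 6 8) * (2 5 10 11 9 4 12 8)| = 14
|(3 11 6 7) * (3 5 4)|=6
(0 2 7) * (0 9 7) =(0 2)(7 9) =[2, 1, 0, 3, 4, 5, 6, 9, 8, 7]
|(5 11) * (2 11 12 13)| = |(2 11 5 12 13)| = 5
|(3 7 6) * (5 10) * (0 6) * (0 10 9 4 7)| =15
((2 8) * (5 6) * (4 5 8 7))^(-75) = [0, 1, 5, 3, 8, 2, 7, 6, 4] = (2 5)(4 8)(6 7)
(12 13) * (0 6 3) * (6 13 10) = (0 13 12 10 6 3) = [13, 1, 2, 0, 4, 5, 3, 7, 8, 9, 6, 11, 10, 12]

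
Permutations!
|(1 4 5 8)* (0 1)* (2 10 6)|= 15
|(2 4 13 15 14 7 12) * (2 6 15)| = |(2 4 13)(6 15 14 7 12)| = 15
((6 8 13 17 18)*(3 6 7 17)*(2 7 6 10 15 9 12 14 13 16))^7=(18)=[0, 1, 2, 3, 4, 5, 6, 7, 8, 9, 10, 11, 12, 13, 14, 15, 16, 17, 18]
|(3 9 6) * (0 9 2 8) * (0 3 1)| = |(0 9 6 1)(2 8 3)| = 12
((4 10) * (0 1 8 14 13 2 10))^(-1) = (0 4 10 2 13 14 8 1) = [4, 0, 13, 3, 10, 5, 6, 7, 1, 9, 2, 11, 12, 14, 8]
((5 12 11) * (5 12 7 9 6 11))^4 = (5 11 9)(6 7 12) = [0, 1, 2, 3, 4, 11, 7, 12, 8, 5, 10, 9, 6]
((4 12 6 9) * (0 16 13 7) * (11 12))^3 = (0 7 13 16)(4 6 11 9 12) = [7, 1, 2, 3, 6, 5, 11, 13, 8, 12, 10, 9, 4, 16, 14, 15, 0]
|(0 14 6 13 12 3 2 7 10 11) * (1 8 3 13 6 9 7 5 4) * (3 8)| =|(0 14 9 7 10 11)(1 3 2 5 4)(12 13)| =30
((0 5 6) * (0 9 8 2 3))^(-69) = (0 5 6 9 8 2 3) = [5, 1, 3, 0, 4, 6, 9, 7, 2, 8]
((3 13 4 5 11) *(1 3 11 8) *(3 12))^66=(1 13 8 3 5 12 4)=[0, 13, 2, 5, 1, 12, 6, 7, 3, 9, 10, 11, 4, 8]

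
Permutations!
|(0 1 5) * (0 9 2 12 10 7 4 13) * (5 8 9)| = |(0 1 8 9 2 12 10 7 4 13)| = 10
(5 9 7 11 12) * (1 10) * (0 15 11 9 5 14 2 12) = (0 15 11)(1 10)(2 12 14)(7 9) = [15, 10, 12, 3, 4, 5, 6, 9, 8, 7, 1, 0, 14, 13, 2, 11]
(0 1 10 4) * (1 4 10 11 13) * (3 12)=(0 4)(1 11 13)(3 12)=[4, 11, 2, 12, 0, 5, 6, 7, 8, 9, 10, 13, 3, 1]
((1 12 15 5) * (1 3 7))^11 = (1 7 3 5 15 12) = [0, 7, 2, 5, 4, 15, 6, 3, 8, 9, 10, 11, 1, 13, 14, 12]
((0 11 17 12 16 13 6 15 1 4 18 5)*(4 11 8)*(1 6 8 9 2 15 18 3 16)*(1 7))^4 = (0 6 9 18 2 5 15)(1 7 12 17 11)(3 4 8 13 16) = [6, 7, 5, 4, 8, 15, 9, 12, 13, 18, 10, 1, 17, 16, 14, 0, 3, 11, 2]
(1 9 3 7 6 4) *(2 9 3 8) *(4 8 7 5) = (1 3 5 4)(2 9 7 6 8) = [0, 3, 9, 5, 1, 4, 8, 6, 2, 7]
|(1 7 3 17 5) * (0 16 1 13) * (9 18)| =8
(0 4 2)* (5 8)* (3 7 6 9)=[4, 1, 0, 7, 2, 8, 9, 6, 5, 3]=(0 4 2)(3 7 6 9)(5 8)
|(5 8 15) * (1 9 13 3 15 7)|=8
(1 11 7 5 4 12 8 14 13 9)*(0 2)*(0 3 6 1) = [2, 11, 3, 6, 12, 4, 1, 5, 14, 0, 10, 7, 8, 9, 13] = (0 2 3 6 1 11 7 5 4 12 8 14 13 9)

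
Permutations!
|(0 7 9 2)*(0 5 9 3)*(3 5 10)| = |(0 7 5 9 2 10 3)| = 7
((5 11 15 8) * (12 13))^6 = (5 15)(8 11) = [0, 1, 2, 3, 4, 15, 6, 7, 11, 9, 10, 8, 12, 13, 14, 5]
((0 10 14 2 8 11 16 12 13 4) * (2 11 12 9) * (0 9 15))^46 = (0 16 14)(2 4 12)(8 9 13)(10 15 11) = [16, 1, 4, 3, 12, 5, 6, 7, 9, 13, 15, 10, 2, 8, 0, 11, 14]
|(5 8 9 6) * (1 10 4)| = |(1 10 4)(5 8 9 6)| = 12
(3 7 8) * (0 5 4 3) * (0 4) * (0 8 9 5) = [0, 1, 2, 7, 3, 8, 6, 9, 4, 5] = (3 7 9 5 8 4)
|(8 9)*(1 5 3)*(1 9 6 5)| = |(3 9 8 6 5)| = 5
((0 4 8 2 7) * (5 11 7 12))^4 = [12, 1, 7, 3, 5, 4, 6, 2, 11, 9, 10, 8, 0] = (0 12)(2 7)(4 5)(8 11)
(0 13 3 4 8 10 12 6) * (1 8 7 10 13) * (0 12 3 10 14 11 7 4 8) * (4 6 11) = (0 1)(3 8 13 10)(4 6 12 11 7 14) = [1, 0, 2, 8, 6, 5, 12, 14, 13, 9, 3, 7, 11, 10, 4]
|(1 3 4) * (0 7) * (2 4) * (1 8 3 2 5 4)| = 4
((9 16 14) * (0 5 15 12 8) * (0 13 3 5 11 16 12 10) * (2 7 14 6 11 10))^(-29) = [10, 1, 7, 5, 4, 15, 11, 14, 13, 12, 0, 16, 8, 3, 9, 2, 6] = (0 10)(2 7 14 9 12 8 13 3 5 15)(6 11 16)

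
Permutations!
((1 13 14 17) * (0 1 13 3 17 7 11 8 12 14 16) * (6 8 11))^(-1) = (0 16 13 17 3 1)(6 7 14 12 8) = [16, 0, 2, 1, 4, 5, 7, 14, 6, 9, 10, 11, 8, 17, 12, 15, 13, 3]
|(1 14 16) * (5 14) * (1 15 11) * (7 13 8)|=|(1 5 14 16 15 11)(7 13 8)|=6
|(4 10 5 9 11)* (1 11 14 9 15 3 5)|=12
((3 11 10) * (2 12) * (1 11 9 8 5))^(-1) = (1 5 8 9 3 10 11)(2 12) = [0, 5, 12, 10, 4, 8, 6, 7, 9, 3, 11, 1, 2]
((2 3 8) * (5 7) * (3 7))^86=(2 7 5 3 8)=[0, 1, 7, 8, 4, 3, 6, 5, 2]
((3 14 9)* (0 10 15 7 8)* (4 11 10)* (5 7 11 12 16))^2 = (0 12 5 8 4 16 7)(3 9 14)(10 11 15) = [12, 1, 2, 9, 16, 8, 6, 0, 4, 14, 11, 15, 5, 13, 3, 10, 7]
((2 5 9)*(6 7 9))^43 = (2 7 5 9 6) = [0, 1, 7, 3, 4, 9, 2, 5, 8, 6]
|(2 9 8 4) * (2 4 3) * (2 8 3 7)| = 5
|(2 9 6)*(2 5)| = |(2 9 6 5)| = 4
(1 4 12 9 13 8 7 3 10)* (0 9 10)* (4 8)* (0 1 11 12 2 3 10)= (0 9 13 4 2 3 1 8 7 10 11 12)= [9, 8, 3, 1, 2, 5, 6, 10, 7, 13, 11, 12, 0, 4]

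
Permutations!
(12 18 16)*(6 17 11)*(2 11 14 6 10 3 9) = (2 11 10 3 9)(6 17 14)(12 18 16) = [0, 1, 11, 9, 4, 5, 17, 7, 8, 2, 3, 10, 18, 13, 6, 15, 12, 14, 16]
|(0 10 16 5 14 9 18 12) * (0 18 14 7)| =10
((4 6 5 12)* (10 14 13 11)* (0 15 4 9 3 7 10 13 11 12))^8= (0 6 15 5 4)= [6, 1, 2, 3, 0, 4, 15, 7, 8, 9, 10, 11, 12, 13, 14, 5]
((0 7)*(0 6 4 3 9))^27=(0 4)(3 7)(6 9)=[4, 1, 2, 7, 0, 5, 9, 3, 8, 6]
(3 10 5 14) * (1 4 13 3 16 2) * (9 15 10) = (1 4 13 3 9 15 10 5 14 16 2) = [0, 4, 1, 9, 13, 14, 6, 7, 8, 15, 5, 11, 12, 3, 16, 10, 2]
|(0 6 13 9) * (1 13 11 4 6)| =12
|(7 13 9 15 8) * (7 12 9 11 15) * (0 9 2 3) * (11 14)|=11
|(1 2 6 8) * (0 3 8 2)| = |(0 3 8 1)(2 6)| = 4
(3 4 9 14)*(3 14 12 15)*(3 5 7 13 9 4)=(5 7 13 9 12 15)=[0, 1, 2, 3, 4, 7, 6, 13, 8, 12, 10, 11, 15, 9, 14, 5]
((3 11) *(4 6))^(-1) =(3 11)(4 6) =[0, 1, 2, 11, 6, 5, 4, 7, 8, 9, 10, 3]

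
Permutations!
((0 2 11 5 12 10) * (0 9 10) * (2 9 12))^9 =(0 9 10 12) =[9, 1, 2, 3, 4, 5, 6, 7, 8, 10, 12, 11, 0]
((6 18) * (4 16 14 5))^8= (18)= [0, 1, 2, 3, 4, 5, 6, 7, 8, 9, 10, 11, 12, 13, 14, 15, 16, 17, 18]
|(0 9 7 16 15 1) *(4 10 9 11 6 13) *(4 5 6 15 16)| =|(16)(0 11 15 1)(4 10 9 7)(5 6 13)| =12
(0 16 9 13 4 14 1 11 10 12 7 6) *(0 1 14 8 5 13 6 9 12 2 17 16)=(1 11 10 2 17 16 12 7 9 6)(4 8 5 13)=[0, 11, 17, 3, 8, 13, 1, 9, 5, 6, 2, 10, 7, 4, 14, 15, 12, 16]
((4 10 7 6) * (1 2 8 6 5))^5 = (1 10 8 5 4 2 7 6) = [0, 10, 7, 3, 2, 4, 1, 6, 5, 9, 8]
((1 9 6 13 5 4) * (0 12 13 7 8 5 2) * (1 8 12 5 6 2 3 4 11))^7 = (13)(0 5 11 1 9 2) = [5, 9, 0, 3, 4, 11, 6, 7, 8, 2, 10, 1, 12, 13]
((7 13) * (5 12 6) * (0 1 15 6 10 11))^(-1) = (0 11 10 12 5 6 15 1)(7 13) = [11, 0, 2, 3, 4, 6, 15, 13, 8, 9, 12, 10, 5, 7, 14, 1]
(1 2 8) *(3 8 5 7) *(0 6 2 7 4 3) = [6, 7, 5, 8, 3, 4, 2, 0, 1] = (0 6 2 5 4 3 8 1 7)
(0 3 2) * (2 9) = (0 3 9 2) = [3, 1, 0, 9, 4, 5, 6, 7, 8, 2]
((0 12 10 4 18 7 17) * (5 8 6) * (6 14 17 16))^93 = [8, 1, 2, 3, 0, 7, 18, 10, 16, 9, 17, 11, 14, 13, 6, 15, 4, 5, 12] = (0 8 16 4)(5 7 10 17)(6 18 12 14)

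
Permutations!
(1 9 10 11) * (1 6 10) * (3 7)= (1 9)(3 7)(6 10 11)= [0, 9, 2, 7, 4, 5, 10, 3, 8, 1, 11, 6]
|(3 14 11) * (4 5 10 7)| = 12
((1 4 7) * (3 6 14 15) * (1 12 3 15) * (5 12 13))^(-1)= (15)(1 14 6 3 12 5 13 7 4)= [0, 14, 2, 12, 1, 13, 3, 4, 8, 9, 10, 11, 5, 7, 6, 15]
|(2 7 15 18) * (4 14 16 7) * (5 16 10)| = 9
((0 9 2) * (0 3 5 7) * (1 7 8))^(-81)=(0 7 1 8 5 3 2 9)=[7, 8, 9, 2, 4, 3, 6, 1, 5, 0]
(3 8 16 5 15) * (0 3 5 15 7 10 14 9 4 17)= (0 3 8 16 15 5 7 10 14 9 4 17)= [3, 1, 2, 8, 17, 7, 6, 10, 16, 4, 14, 11, 12, 13, 9, 5, 15, 0]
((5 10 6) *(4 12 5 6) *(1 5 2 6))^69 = (1 6 2 12 4 10 5) = [0, 6, 12, 3, 10, 1, 2, 7, 8, 9, 5, 11, 4]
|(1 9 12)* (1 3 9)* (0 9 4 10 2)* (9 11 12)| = 7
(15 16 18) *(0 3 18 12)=(0 3 18 15 16 12)=[3, 1, 2, 18, 4, 5, 6, 7, 8, 9, 10, 11, 0, 13, 14, 16, 12, 17, 15]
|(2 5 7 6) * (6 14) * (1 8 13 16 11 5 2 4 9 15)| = |(1 8 13 16 11 5 7 14 6 4 9 15)| = 12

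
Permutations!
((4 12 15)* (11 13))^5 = (4 15 12)(11 13) = [0, 1, 2, 3, 15, 5, 6, 7, 8, 9, 10, 13, 4, 11, 14, 12]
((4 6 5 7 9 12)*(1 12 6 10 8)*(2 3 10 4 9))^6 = [0, 2, 9, 6, 4, 1, 8, 12, 7, 10, 5, 11, 3] = (1 2 9 10 5)(3 6 8 7 12)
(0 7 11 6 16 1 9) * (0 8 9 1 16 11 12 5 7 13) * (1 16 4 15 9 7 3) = (0 13)(1 16 4 15 9 8 7 12 5 3)(6 11) = [13, 16, 2, 1, 15, 3, 11, 12, 7, 8, 10, 6, 5, 0, 14, 9, 4]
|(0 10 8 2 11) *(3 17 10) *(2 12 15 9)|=10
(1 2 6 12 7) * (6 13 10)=(1 2 13 10 6 12 7)=[0, 2, 13, 3, 4, 5, 12, 1, 8, 9, 6, 11, 7, 10]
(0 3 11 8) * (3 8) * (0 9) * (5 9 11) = (0 8 11 3 5 9) = [8, 1, 2, 5, 4, 9, 6, 7, 11, 0, 10, 3]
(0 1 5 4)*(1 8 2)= (0 8 2 1 5 4)= [8, 5, 1, 3, 0, 4, 6, 7, 2]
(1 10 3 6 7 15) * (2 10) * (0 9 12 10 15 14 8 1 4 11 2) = [9, 0, 15, 6, 11, 5, 7, 14, 1, 12, 3, 2, 10, 13, 8, 4] = (0 9 12 10 3 6 7 14 8 1)(2 15 4 11)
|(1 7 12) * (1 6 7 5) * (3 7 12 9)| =|(1 5)(3 7 9)(6 12)| =6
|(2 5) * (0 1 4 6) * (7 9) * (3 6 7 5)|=9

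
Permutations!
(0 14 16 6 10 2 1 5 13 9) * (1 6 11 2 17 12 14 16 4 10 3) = (0 16 11 2 6 3 1 5 13 9)(4 10 17 12 14) = [16, 5, 6, 1, 10, 13, 3, 7, 8, 0, 17, 2, 14, 9, 4, 15, 11, 12]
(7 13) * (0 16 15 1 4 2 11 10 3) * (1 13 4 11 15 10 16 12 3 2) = (0 12 3)(1 11 16 10 2 15 13 7 4) = [12, 11, 15, 0, 1, 5, 6, 4, 8, 9, 2, 16, 3, 7, 14, 13, 10]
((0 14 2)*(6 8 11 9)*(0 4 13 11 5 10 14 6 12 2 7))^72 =(0 8 10 7 6 5 14) =[8, 1, 2, 3, 4, 14, 5, 6, 10, 9, 7, 11, 12, 13, 0]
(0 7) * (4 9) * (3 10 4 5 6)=[7, 1, 2, 10, 9, 6, 3, 0, 8, 5, 4]=(0 7)(3 10 4 9 5 6)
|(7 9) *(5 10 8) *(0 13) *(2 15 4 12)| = |(0 13)(2 15 4 12)(5 10 8)(7 9)| = 12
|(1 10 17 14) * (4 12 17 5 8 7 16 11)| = |(1 10 5 8 7 16 11 4 12 17 14)| = 11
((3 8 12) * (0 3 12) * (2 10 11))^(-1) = (12)(0 8 3)(2 11 10) = [8, 1, 11, 0, 4, 5, 6, 7, 3, 9, 2, 10, 12]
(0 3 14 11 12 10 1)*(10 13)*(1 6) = (0 3 14 11 12 13 10 6 1) = [3, 0, 2, 14, 4, 5, 1, 7, 8, 9, 6, 12, 13, 10, 11]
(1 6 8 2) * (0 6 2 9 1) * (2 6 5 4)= (0 5 4 2)(1 6 8 9)= [5, 6, 0, 3, 2, 4, 8, 7, 9, 1]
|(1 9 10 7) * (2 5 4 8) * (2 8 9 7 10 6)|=|(10)(1 7)(2 5 4 9 6)|=10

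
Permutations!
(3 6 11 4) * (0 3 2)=(0 3 6 11 4 2)=[3, 1, 0, 6, 2, 5, 11, 7, 8, 9, 10, 4]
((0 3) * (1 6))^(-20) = (6) = [0, 1, 2, 3, 4, 5, 6]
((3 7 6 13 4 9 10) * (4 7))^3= (13)(3 10 9 4)= [0, 1, 2, 10, 3, 5, 6, 7, 8, 4, 9, 11, 12, 13]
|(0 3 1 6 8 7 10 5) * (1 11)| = 9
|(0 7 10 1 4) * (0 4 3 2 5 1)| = |(0 7 10)(1 3 2 5)| = 12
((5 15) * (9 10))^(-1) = (5 15)(9 10) = [0, 1, 2, 3, 4, 15, 6, 7, 8, 10, 9, 11, 12, 13, 14, 5]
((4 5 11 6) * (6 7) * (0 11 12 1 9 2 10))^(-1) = (0 10 2 9 1 12 5 4 6 7 11) = [10, 12, 9, 3, 6, 4, 7, 11, 8, 1, 2, 0, 5]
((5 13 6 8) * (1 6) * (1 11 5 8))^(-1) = (1 6)(5 11 13) = [0, 6, 2, 3, 4, 11, 1, 7, 8, 9, 10, 13, 12, 5]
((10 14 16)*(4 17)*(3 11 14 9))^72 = (17) = [0, 1, 2, 3, 4, 5, 6, 7, 8, 9, 10, 11, 12, 13, 14, 15, 16, 17]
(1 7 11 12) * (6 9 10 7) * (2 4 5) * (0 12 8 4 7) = (0 12 1 6 9 10)(2 7 11 8 4 5) = [12, 6, 7, 3, 5, 2, 9, 11, 4, 10, 0, 8, 1]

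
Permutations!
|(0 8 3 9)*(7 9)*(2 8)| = |(0 2 8 3 7 9)| = 6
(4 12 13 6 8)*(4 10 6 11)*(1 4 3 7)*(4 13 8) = [0, 13, 2, 7, 12, 5, 4, 1, 10, 9, 6, 3, 8, 11] = (1 13 11 3 7)(4 12 8 10 6)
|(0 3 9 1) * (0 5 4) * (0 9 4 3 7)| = |(0 7)(1 5 3 4 9)| = 10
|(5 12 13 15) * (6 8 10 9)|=|(5 12 13 15)(6 8 10 9)|=4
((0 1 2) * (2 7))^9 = (0 1 7 2) = [1, 7, 0, 3, 4, 5, 6, 2]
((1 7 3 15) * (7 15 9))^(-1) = (1 15)(3 7 9) = [0, 15, 2, 7, 4, 5, 6, 9, 8, 3, 10, 11, 12, 13, 14, 1]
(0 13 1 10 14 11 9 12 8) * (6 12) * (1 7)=(0 13 7 1 10 14 11 9 6 12 8)=[13, 10, 2, 3, 4, 5, 12, 1, 0, 6, 14, 9, 8, 7, 11]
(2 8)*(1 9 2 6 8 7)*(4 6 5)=[0, 9, 7, 3, 6, 4, 8, 1, 5, 2]=(1 9 2 7)(4 6 8 5)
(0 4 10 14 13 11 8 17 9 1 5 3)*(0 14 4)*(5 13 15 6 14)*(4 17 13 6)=[0, 6, 2, 5, 10, 3, 14, 7, 13, 1, 17, 8, 12, 11, 15, 4, 16, 9]=(1 6 14 15 4 10 17 9)(3 5)(8 13 11)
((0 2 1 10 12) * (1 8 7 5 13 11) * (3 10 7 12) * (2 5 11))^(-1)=(0 12 8 2 13 5)(1 11 7)(3 10)=[12, 11, 13, 10, 4, 0, 6, 1, 2, 9, 3, 7, 8, 5]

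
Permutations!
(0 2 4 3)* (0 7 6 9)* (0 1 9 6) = (0 2 4 3 7)(1 9) = [2, 9, 4, 7, 3, 5, 6, 0, 8, 1]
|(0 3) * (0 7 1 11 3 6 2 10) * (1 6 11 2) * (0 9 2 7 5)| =|(0 11 3 5)(1 7 6)(2 10 9)| =12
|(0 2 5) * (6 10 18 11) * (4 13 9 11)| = |(0 2 5)(4 13 9 11 6 10 18)| = 21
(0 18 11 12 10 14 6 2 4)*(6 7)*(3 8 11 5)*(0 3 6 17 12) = (0 18 5 6 2 4 3 8 11)(7 17 12 10 14) = [18, 1, 4, 8, 3, 6, 2, 17, 11, 9, 14, 0, 10, 13, 7, 15, 16, 12, 5]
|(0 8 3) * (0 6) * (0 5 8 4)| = 4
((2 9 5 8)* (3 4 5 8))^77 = [0, 1, 8, 5, 3, 4, 6, 7, 9, 2] = (2 8 9)(3 5 4)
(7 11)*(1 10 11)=(1 10 11 7)=[0, 10, 2, 3, 4, 5, 6, 1, 8, 9, 11, 7]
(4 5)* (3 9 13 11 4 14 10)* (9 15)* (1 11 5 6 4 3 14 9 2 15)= (1 11 3)(2 15)(4 6)(5 9 13)(10 14)= [0, 11, 15, 1, 6, 9, 4, 7, 8, 13, 14, 3, 12, 5, 10, 2]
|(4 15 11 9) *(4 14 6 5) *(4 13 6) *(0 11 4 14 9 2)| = |(0 11 2)(4 15)(5 13 6)| = 6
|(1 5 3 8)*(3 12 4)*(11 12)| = |(1 5 11 12 4 3 8)| = 7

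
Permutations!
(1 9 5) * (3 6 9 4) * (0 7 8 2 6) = [7, 4, 6, 0, 3, 1, 9, 8, 2, 5] = (0 7 8 2 6 9 5 1 4 3)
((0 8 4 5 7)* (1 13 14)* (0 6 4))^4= (1 13 14)= [0, 13, 2, 3, 4, 5, 6, 7, 8, 9, 10, 11, 12, 14, 1]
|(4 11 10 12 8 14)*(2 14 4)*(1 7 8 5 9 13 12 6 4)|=|(1 7 8)(2 14)(4 11 10 6)(5 9 13 12)|=12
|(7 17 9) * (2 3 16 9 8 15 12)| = 9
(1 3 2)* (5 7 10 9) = (1 3 2)(5 7 10 9) = [0, 3, 1, 2, 4, 7, 6, 10, 8, 5, 9]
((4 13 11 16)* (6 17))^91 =(4 16 11 13)(6 17) =[0, 1, 2, 3, 16, 5, 17, 7, 8, 9, 10, 13, 12, 4, 14, 15, 11, 6]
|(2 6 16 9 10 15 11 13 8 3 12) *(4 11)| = |(2 6 16 9 10 15 4 11 13 8 3 12)| = 12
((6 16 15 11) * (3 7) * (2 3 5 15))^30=(2 6 15 7)(3 16 11 5)=[0, 1, 6, 16, 4, 3, 15, 2, 8, 9, 10, 5, 12, 13, 14, 7, 11]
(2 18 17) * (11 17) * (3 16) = [0, 1, 18, 16, 4, 5, 6, 7, 8, 9, 10, 17, 12, 13, 14, 15, 3, 2, 11] = (2 18 11 17)(3 16)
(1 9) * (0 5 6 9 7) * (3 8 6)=(0 5 3 8 6 9 1 7)=[5, 7, 2, 8, 4, 3, 9, 0, 6, 1]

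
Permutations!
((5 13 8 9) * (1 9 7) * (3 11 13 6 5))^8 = (1 9 3 11 13 8 7) = [0, 9, 2, 11, 4, 5, 6, 1, 7, 3, 10, 13, 12, 8]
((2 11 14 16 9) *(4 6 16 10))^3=(2 10 16 11 4 9 14 6)=[0, 1, 10, 3, 9, 5, 2, 7, 8, 14, 16, 4, 12, 13, 6, 15, 11]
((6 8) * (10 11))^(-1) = (6 8)(10 11) = [0, 1, 2, 3, 4, 5, 8, 7, 6, 9, 11, 10]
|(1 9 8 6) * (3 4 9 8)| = |(1 8 6)(3 4 9)| = 3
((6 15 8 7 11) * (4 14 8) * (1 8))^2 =(1 7 6 4)(8 11 15 14) =[0, 7, 2, 3, 1, 5, 4, 6, 11, 9, 10, 15, 12, 13, 8, 14]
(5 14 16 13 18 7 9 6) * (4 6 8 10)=[0, 1, 2, 3, 6, 14, 5, 9, 10, 8, 4, 11, 12, 18, 16, 15, 13, 17, 7]=(4 6 5 14 16 13 18 7 9 8 10)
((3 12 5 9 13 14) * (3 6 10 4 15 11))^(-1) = [0, 1, 2, 11, 10, 12, 14, 7, 8, 5, 6, 15, 3, 9, 13, 4] = (3 11 15 4 10 6 14 13 9 5 12)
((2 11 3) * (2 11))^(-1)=[0, 1, 2, 11, 4, 5, 6, 7, 8, 9, 10, 3]=(3 11)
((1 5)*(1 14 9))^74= (1 14)(5 9)= [0, 14, 2, 3, 4, 9, 6, 7, 8, 5, 10, 11, 12, 13, 1]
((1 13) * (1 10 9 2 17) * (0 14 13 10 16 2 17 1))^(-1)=(0 17 9 10 1 2 16 13 14)=[17, 2, 16, 3, 4, 5, 6, 7, 8, 10, 1, 11, 12, 14, 0, 15, 13, 9]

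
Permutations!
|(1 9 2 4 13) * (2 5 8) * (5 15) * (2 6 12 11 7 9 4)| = |(1 4 13)(5 8 6 12 11 7 9 15)| = 24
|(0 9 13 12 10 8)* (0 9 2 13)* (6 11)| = 14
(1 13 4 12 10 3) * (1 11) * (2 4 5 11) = (1 13 5 11)(2 4 12 10 3) = [0, 13, 4, 2, 12, 11, 6, 7, 8, 9, 3, 1, 10, 5]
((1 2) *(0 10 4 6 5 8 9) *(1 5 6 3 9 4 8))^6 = [0, 1, 2, 3, 4, 5, 6, 7, 8, 9, 10] = (10)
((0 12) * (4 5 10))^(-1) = (0 12)(4 10 5) = [12, 1, 2, 3, 10, 4, 6, 7, 8, 9, 5, 11, 0]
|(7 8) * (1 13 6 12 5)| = |(1 13 6 12 5)(7 8)| = 10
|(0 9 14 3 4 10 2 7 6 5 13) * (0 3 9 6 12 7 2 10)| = 6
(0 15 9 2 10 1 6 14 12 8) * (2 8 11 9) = (0 15 2 10 1 6 14 12 11 9 8) = [15, 6, 10, 3, 4, 5, 14, 7, 0, 8, 1, 9, 11, 13, 12, 2]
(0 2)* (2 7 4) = (0 7 4 2) = [7, 1, 0, 3, 2, 5, 6, 4]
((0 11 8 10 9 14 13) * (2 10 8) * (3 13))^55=[13, 1, 11, 14, 4, 5, 6, 7, 8, 10, 2, 0, 12, 3, 9]=(0 13 3 14 9 10 2 11)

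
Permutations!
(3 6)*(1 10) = (1 10)(3 6) = [0, 10, 2, 6, 4, 5, 3, 7, 8, 9, 1]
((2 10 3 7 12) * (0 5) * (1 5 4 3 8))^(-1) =(0 5 1 8 10 2 12 7 3 4) =[5, 8, 12, 4, 0, 1, 6, 3, 10, 9, 2, 11, 7]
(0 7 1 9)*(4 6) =(0 7 1 9)(4 6) =[7, 9, 2, 3, 6, 5, 4, 1, 8, 0]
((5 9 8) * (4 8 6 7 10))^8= (4 8 5 9 6 7 10)= [0, 1, 2, 3, 8, 9, 7, 10, 5, 6, 4]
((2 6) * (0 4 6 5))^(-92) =(0 2 4 5 6) =[2, 1, 4, 3, 5, 6, 0]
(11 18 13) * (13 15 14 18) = (11 13)(14 18 15) = [0, 1, 2, 3, 4, 5, 6, 7, 8, 9, 10, 13, 12, 11, 18, 14, 16, 17, 15]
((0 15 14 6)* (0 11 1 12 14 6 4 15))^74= (1 15 12 6 14 11 4)= [0, 15, 2, 3, 1, 5, 14, 7, 8, 9, 10, 4, 6, 13, 11, 12]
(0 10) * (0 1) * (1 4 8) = (0 10 4 8 1) = [10, 0, 2, 3, 8, 5, 6, 7, 1, 9, 4]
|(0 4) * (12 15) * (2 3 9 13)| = 4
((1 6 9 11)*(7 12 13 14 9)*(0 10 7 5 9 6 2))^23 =(0 2 1 11 9 5 6 14 13 12 7 10) =[2, 11, 1, 3, 4, 6, 14, 10, 8, 5, 0, 9, 7, 12, 13]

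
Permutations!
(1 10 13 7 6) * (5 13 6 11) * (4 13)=[0, 10, 2, 3, 13, 4, 1, 11, 8, 9, 6, 5, 12, 7]=(1 10 6)(4 13 7 11 5)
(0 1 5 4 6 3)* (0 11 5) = (0 1)(3 11 5 4 6) = [1, 0, 2, 11, 6, 4, 3, 7, 8, 9, 10, 5]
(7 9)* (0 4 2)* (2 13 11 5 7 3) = (0 4 13 11 5 7 9 3 2) = [4, 1, 0, 2, 13, 7, 6, 9, 8, 3, 10, 5, 12, 11]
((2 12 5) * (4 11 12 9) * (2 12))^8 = (12) = [0, 1, 2, 3, 4, 5, 6, 7, 8, 9, 10, 11, 12]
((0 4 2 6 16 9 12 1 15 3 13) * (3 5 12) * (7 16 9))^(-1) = [13, 12, 4, 9, 0, 15, 2, 16, 8, 6, 10, 11, 5, 3, 14, 1, 7] = (0 13 3 9 6 2 4)(1 12 5 15)(7 16)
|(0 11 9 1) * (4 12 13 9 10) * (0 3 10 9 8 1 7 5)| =|(0 11 9 7 5)(1 3 10 4 12 13 8)| =35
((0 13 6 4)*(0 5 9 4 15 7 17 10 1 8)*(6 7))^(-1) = (0 8 1 10 17 7 13)(4 9 5)(6 15) = [8, 10, 2, 3, 9, 4, 15, 13, 1, 5, 17, 11, 12, 0, 14, 6, 16, 7]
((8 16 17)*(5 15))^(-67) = (5 15)(8 17 16) = [0, 1, 2, 3, 4, 15, 6, 7, 17, 9, 10, 11, 12, 13, 14, 5, 8, 16]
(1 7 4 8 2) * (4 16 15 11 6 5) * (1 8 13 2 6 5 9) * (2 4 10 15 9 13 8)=(1 7 16 9)(4 8 6 13)(5 10 15 11)=[0, 7, 2, 3, 8, 10, 13, 16, 6, 1, 15, 5, 12, 4, 14, 11, 9]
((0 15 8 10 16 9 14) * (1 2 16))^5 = [2, 0, 15, 3, 4, 5, 6, 7, 9, 10, 14, 11, 12, 13, 1, 16, 8] = (0 2 15 16 8 9 10 14 1)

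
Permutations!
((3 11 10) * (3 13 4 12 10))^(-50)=(4 10)(12 13)=[0, 1, 2, 3, 10, 5, 6, 7, 8, 9, 4, 11, 13, 12]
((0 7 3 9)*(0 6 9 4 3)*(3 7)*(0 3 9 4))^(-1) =(0 3 7 4 6 9) =[3, 1, 2, 7, 6, 5, 9, 4, 8, 0]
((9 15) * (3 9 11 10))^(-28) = (3 15 10 9 11) = [0, 1, 2, 15, 4, 5, 6, 7, 8, 11, 9, 3, 12, 13, 14, 10]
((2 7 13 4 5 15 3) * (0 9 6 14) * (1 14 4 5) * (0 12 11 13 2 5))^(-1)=(0 13 11 12 14 1 4 6 9)(2 7)(3 15 5)=[13, 4, 7, 15, 6, 3, 9, 2, 8, 0, 10, 12, 14, 11, 1, 5]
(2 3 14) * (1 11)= (1 11)(2 3 14)= [0, 11, 3, 14, 4, 5, 6, 7, 8, 9, 10, 1, 12, 13, 2]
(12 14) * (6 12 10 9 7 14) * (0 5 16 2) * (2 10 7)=(0 5 16 10 9 2)(6 12)(7 14)=[5, 1, 0, 3, 4, 16, 12, 14, 8, 2, 9, 11, 6, 13, 7, 15, 10]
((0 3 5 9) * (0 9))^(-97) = (9)(0 5 3) = [5, 1, 2, 0, 4, 3, 6, 7, 8, 9]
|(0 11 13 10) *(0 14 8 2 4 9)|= 9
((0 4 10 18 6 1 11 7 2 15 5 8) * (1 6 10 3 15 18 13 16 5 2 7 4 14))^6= (0 15 5 4 13 1 18)(2 8 3 16 11 10 14)= [15, 18, 8, 16, 13, 4, 6, 7, 3, 9, 14, 10, 12, 1, 2, 5, 11, 17, 0]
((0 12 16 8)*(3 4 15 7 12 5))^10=(0 5 3 4 15 7 12 16 8)=[5, 1, 2, 4, 15, 3, 6, 12, 0, 9, 10, 11, 16, 13, 14, 7, 8]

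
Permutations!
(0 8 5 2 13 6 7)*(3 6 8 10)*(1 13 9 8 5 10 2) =(0 2 9 8 10 3 6 7)(1 13 5) =[2, 13, 9, 6, 4, 1, 7, 0, 10, 8, 3, 11, 12, 5]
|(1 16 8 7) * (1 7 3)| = |(1 16 8 3)| = 4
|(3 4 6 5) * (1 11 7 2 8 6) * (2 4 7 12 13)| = |(1 11 12 13 2 8 6 5 3 7 4)| = 11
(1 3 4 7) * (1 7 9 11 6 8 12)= (1 3 4 9 11 6 8 12)= [0, 3, 2, 4, 9, 5, 8, 7, 12, 11, 10, 6, 1]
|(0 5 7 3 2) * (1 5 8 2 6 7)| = 6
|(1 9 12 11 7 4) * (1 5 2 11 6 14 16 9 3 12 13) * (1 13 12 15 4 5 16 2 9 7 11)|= |(1 3 15 4 16 7 5 9 12 6 14 2)|= 12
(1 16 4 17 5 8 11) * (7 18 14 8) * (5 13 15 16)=(1 5 7 18 14 8 11)(4 17 13 15 16)=[0, 5, 2, 3, 17, 7, 6, 18, 11, 9, 10, 1, 12, 15, 8, 16, 4, 13, 14]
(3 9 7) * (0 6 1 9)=(0 6 1 9 7 3)=[6, 9, 2, 0, 4, 5, 1, 3, 8, 7]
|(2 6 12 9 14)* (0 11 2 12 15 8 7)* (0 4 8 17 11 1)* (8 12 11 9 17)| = 22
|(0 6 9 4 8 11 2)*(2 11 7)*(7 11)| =8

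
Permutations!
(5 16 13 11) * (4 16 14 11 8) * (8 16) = (4 8)(5 14 11)(13 16) = [0, 1, 2, 3, 8, 14, 6, 7, 4, 9, 10, 5, 12, 16, 11, 15, 13]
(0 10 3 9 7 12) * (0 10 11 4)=(0 11 4)(3 9 7 12 10)=[11, 1, 2, 9, 0, 5, 6, 12, 8, 7, 3, 4, 10]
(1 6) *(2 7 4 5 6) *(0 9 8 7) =(0 9 8 7 4 5 6 1 2) =[9, 2, 0, 3, 5, 6, 1, 4, 7, 8]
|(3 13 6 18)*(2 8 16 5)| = |(2 8 16 5)(3 13 6 18)| = 4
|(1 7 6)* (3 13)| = 6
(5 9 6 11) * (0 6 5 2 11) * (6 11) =[11, 1, 6, 3, 4, 9, 0, 7, 8, 5, 10, 2] =(0 11 2 6)(5 9)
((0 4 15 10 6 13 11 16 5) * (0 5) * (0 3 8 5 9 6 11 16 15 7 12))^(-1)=(0 12 7 4)(3 16 13 6 9 5 8)(10 15 11)=[12, 1, 2, 16, 0, 8, 9, 4, 3, 5, 15, 10, 7, 6, 14, 11, 13]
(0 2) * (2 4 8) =(0 4 8 2) =[4, 1, 0, 3, 8, 5, 6, 7, 2]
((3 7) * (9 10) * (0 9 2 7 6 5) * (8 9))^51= (0 3 10)(2 8 6)(5 7 9)= [3, 1, 8, 10, 4, 7, 2, 9, 6, 5, 0]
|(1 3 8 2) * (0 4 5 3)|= 7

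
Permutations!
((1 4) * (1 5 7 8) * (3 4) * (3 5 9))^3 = (9)(1 8 7 5) = [0, 8, 2, 3, 4, 1, 6, 5, 7, 9]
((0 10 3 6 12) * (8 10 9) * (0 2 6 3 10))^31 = (0 9 8)(2 6 12) = [9, 1, 6, 3, 4, 5, 12, 7, 0, 8, 10, 11, 2]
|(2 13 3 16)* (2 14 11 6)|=|(2 13 3 16 14 11 6)|=7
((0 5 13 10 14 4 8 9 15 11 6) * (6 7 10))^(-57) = (0 6 13 5)(4 14 10 7 11 15 9 8) = [6, 1, 2, 3, 14, 0, 13, 11, 4, 8, 7, 15, 12, 5, 10, 9]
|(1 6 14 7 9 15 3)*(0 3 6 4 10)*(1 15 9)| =9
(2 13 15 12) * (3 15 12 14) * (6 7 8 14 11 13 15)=(2 15 11 13 12)(3 6 7 8 14)=[0, 1, 15, 6, 4, 5, 7, 8, 14, 9, 10, 13, 2, 12, 3, 11]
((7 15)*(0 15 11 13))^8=(0 11 15 13 7)=[11, 1, 2, 3, 4, 5, 6, 0, 8, 9, 10, 15, 12, 7, 14, 13]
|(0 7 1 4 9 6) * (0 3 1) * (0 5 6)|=|(0 7 5 6 3 1 4 9)|=8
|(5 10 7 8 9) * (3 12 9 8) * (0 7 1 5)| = |(0 7 3 12 9)(1 5 10)| = 15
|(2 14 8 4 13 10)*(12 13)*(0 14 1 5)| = |(0 14 8 4 12 13 10 2 1 5)| = 10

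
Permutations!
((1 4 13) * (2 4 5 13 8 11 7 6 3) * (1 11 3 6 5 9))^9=(1 9)(2 4 8 3)(5 13 11 7)=[0, 9, 4, 2, 8, 13, 6, 5, 3, 1, 10, 7, 12, 11]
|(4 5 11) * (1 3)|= |(1 3)(4 5 11)|= 6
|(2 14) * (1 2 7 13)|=|(1 2 14 7 13)|=5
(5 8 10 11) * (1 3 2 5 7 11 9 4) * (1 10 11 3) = (2 5 8 11 7 3)(4 10 9) = [0, 1, 5, 2, 10, 8, 6, 3, 11, 4, 9, 7]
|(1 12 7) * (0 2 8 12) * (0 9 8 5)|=|(0 2 5)(1 9 8 12 7)|=15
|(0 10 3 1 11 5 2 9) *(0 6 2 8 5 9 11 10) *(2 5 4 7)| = |(1 10 3)(2 11 9 6 5 8 4 7)| = 24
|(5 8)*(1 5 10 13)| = |(1 5 8 10 13)| = 5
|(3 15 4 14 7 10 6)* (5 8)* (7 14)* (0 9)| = 6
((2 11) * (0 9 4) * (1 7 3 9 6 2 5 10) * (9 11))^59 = (0 4 9 2 6)(1 10 5 11 3 7) = [4, 10, 6, 7, 9, 11, 0, 1, 8, 2, 5, 3]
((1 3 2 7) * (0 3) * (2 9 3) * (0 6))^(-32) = (9)(0 1 2 6 7) = [1, 2, 6, 3, 4, 5, 7, 0, 8, 9]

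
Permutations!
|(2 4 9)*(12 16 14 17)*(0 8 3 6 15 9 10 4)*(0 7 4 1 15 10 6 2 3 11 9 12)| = 16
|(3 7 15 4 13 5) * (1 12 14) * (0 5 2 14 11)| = 12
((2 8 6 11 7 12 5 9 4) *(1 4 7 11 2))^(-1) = [0, 4, 6, 3, 1, 12, 8, 9, 2, 5, 10, 11, 7] = (1 4)(2 6 8)(5 12 7 9)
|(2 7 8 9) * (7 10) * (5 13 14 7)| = 8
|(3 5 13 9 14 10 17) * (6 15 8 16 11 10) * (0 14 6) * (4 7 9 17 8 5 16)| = |(0 14)(3 16 11 10 8 4 7 9 6 15 5 13 17)| = 26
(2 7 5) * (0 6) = [6, 1, 7, 3, 4, 2, 0, 5] = (0 6)(2 7 5)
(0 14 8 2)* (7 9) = (0 14 8 2)(7 9) = [14, 1, 0, 3, 4, 5, 6, 9, 2, 7, 10, 11, 12, 13, 8]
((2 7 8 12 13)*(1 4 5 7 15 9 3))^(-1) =[0, 3, 13, 9, 1, 4, 6, 5, 7, 15, 10, 11, 8, 12, 14, 2] =(1 3 9 15 2 13 12 8 7 5 4)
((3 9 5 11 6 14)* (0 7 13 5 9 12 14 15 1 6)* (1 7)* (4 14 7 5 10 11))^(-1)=[11, 0, 2, 14, 5, 15, 1, 12, 8, 9, 13, 10, 3, 7, 4, 6]=(0 11 10 13 7 12 3 14 4 5 15 6 1)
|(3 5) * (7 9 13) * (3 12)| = |(3 5 12)(7 9 13)| = 3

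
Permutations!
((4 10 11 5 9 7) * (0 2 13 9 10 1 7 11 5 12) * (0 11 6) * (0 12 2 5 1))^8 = [10, 4, 9, 3, 5, 1, 11, 0, 8, 12, 7, 13, 2, 6] = (0 10 7)(1 4 5)(2 9 12)(6 11 13)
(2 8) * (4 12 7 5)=(2 8)(4 12 7 5)=[0, 1, 8, 3, 12, 4, 6, 5, 2, 9, 10, 11, 7]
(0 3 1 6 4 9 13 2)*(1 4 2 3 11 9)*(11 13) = (0 13 3 4 1 6 2)(9 11) = [13, 6, 0, 4, 1, 5, 2, 7, 8, 11, 10, 9, 12, 3]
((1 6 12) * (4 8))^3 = [0, 1, 2, 3, 8, 5, 6, 7, 4, 9, 10, 11, 12] = (12)(4 8)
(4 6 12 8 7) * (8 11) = (4 6 12 11 8 7) = [0, 1, 2, 3, 6, 5, 12, 4, 7, 9, 10, 8, 11]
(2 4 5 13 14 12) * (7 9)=(2 4 5 13 14 12)(7 9)=[0, 1, 4, 3, 5, 13, 6, 9, 8, 7, 10, 11, 2, 14, 12]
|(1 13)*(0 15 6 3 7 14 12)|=|(0 15 6 3 7 14 12)(1 13)|=14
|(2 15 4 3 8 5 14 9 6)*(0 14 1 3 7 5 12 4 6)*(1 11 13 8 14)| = |(0 1 3 14 9)(2 15 6)(4 7 5 11 13 8 12)| = 105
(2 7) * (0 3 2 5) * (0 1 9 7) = (0 3 2)(1 9 7 5) = [3, 9, 0, 2, 4, 1, 6, 5, 8, 7]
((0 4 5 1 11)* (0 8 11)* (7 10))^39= (0 1 5 4)(7 10)(8 11)= [1, 5, 2, 3, 0, 4, 6, 10, 11, 9, 7, 8]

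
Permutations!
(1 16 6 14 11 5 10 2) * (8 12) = (1 16 6 14 11 5 10 2)(8 12) = [0, 16, 1, 3, 4, 10, 14, 7, 12, 9, 2, 5, 8, 13, 11, 15, 6]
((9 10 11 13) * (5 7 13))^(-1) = (5 11 10 9 13 7) = [0, 1, 2, 3, 4, 11, 6, 5, 8, 13, 9, 10, 12, 7]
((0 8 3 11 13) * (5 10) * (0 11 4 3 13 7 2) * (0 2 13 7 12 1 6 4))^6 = (0 1 7 4 11)(3 12 8 6 13) = [1, 7, 2, 12, 11, 5, 13, 4, 6, 9, 10, 0, 8, 3]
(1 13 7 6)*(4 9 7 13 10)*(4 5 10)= [0, 4, 2, 3, 9, 10, 1, 6, 8, 7, 5, 11, 12, 13]= (13)(1 4 9 7 6)(5 10)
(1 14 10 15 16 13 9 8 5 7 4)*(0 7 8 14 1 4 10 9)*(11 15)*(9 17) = (0 7 10 11 15 16 13)(5 8)(9 14 17) = [7, 1, 2, 3, 4, 8, 6, 10, 5, 14, 11, 15, 12, 0, 17, 16, 13, 9]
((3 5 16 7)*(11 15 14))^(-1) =(3 7 16 5)(11 14 15) =[0, 1, 2, 7, 4, 3, 6, 16, 8, 9, 10, 14, 12, 13, 15, 11, 5]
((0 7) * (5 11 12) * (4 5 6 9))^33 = (0 7)(4 12)(5 6)(9 11) = [7, 1, 2, 3, 12, 6, 5, 0, 8, 11, 10, 9, 4]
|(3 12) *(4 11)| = 2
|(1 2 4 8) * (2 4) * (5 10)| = |(1 4 8)(5 10)| = 6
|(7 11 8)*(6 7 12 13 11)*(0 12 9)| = |(0 12 13 11 8 9)(6 7)| = 6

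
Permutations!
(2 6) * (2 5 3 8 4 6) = [0, 1, 2, 8, 6, 3, 5, 7, 4] = (3 8 4 6 5)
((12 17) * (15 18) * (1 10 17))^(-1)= (1 12 17 10)(15 18)= [0, 12, 2, 3, 4, 5, 6, 7, 8, 9, 1, 11, 17, 13, 14, 18, 16, 10, 15]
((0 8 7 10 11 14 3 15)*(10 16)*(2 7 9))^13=(0 9 7 10 14 15 8 2 16 11 3)=[9, 1, 16, 0, 4, 5, 6, 10, 2, 7, 14, 3, 12, 13, 15, 8, 11]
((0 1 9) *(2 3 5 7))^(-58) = (0 9 1)(2 5)(3 7) = [9, 0, 5, 7, 4, 2, 6, 3, 8, 1]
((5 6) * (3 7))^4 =(7) =[0, 1, 2, 3, 4, 5, 6, 7]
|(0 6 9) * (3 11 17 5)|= |(0 6 9)(3 11 17 5)|= 12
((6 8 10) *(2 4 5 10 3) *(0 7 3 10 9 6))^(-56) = [4, 1, 6, 9, 8, 10, 7, 5, 3, 0, 2] = (0 4 8 3 9)(2 6 7 5 10)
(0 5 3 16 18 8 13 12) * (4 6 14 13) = [5, 1, 2, 16, 6, 3, 14, 7, 4, 9, 10, 11, 0, 12, 13, 15, 18, 17, 8] = (0 5 3 16 18 8 4 6 14 13 12)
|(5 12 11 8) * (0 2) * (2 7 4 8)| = 8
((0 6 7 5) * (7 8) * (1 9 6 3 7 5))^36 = (0 9)(1 5)(3 6)(7 8) = [9, 5, 2, 6, 4, 1, 3, 8, 7, 0]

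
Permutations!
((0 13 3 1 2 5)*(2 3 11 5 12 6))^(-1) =(0 5 11 13)(1 3)(2 6 12) =[5, 3, 6, 1, 4, 11, 12, 7, 8, 9, 10, 13, 2, 0]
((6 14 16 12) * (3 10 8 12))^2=(3 8 6 16 10 12 14)=[0, 1, 2, 8, 4, 5, 16, 7, 6, 9, 12, 11, 14, 13, 3, 15, 10]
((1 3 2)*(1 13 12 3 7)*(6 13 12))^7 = (1 7)(2 12 3)(6 13) = [0, 7, 12, 2, 4, 5, 13, 1, 8, 9, 10, 11, 3, 6]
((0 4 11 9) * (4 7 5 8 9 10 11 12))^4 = (12)(0 9 8 5 7) = [9, 1, 2, 3, 4, 7, 6, 0, 5, 8, 10, 11, 12]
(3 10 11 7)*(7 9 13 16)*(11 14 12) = (3 10 14 12 11 9 13 16 7) = [0, 1, 2, 10, 4, 5, 6, 3, 8, 13, 14, 9, 11, 16, 12, 15, 7]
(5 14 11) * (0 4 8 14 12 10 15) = (0 4 8 14 11 5 12 10 15) = [4, 1, 2, 3, 8, 12, 6, 7, 14, 9, 15, 5, 10, 13, 11, 0]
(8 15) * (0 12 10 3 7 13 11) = (0 12 10 3 7 13 11)(8 15) = [12, 1, 2, 7, 4, 5, 6, 13, 15, 9, 3, 0, 10, 11, 14, 8]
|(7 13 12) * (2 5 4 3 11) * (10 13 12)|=|(2 5 4 3 11)(7 12)(10 13)|=10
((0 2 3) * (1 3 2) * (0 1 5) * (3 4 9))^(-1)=(0 5)(1 3 9 4)=[5, 3, 2, 9, 1, 0, 6, 7, 8, 4]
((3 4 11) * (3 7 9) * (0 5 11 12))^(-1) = (0 12 4 3 9 7 11 5) = [12, 1, 2, 9, 3, 0, 6, 11, 8, 7, 10, 5, 4]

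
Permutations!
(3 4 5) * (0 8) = (0 8)(3 4 5) = [8, 1, 2, 4, 5, 3, 6, 7, 0]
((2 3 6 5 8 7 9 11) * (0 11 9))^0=(11)=[0, 1, 2, 3, 4, 5, 6, 7, 8, 9, 10, 11]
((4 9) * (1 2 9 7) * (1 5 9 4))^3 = [0, 7, 5, 3, 9, 2, 6, 1, 8, 4] = (1 7)(2 5)(4 9)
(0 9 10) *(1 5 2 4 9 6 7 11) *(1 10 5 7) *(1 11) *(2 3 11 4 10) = [6, 7, 10, 11, 9, 3, 4, 1, 8, 5, 0, 2] = (0 6 4 9 5 3 11 2 10)(1 7)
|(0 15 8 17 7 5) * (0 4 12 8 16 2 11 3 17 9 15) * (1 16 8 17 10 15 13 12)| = 15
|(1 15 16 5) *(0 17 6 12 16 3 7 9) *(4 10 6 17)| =12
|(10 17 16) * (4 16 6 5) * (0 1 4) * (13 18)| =|(0 1 4 16 10 17 6 5)(13 18)| =8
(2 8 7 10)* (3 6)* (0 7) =(0 7 10 2 8)(3 6) =[7, 1, 8, 6, 4, 5, 3, 10, 0, 9, 2]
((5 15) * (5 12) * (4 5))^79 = (4 12 15 5) = [0, 1, 2, 3, 12, 4, 6, 7, 8, 9, 10, 11, 15, 13, 14, 5]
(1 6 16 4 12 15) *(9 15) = (1 6 16 4 12 9 15) = [0, 6, 2, 3, 12, 5, 16, 7, 8, 15, 10, 11, 9, 13, 14, 1, 4]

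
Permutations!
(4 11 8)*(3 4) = [0, 1, 2, 4, 11, 5, 6, 7, 3, 9, 10, 8] = (3 4 11 8)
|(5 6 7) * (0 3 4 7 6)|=5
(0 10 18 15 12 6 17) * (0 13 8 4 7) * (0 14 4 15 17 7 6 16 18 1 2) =[10, 2, 0, 3, 6, 5, 7, 14, 15, 9, 1, 11, 16, 8, 4, 12, 18, 13, 17] =(0 10 1 2)(4 6 7 14)(8 15 12 16 18 17 13)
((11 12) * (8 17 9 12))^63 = (8 12 17 11 9) = [0, 1, 2, 3, 4, 5, 6, 7, 12, 8, 10, 9, 17, 13, 14, 15, 16, 11]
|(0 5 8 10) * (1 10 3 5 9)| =12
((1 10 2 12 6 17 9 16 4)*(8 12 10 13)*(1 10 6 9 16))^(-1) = (1 9 12 8 13)(2 10 4 16 17 6) = [0, 9, 10, 3, 16, 5, 2, 7, 13, 12, 4, 11, 8, 1, 14, 15, 17, 6]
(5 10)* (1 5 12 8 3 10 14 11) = (1 5 14 11)(3 10 12 8) = [0, 5, 2, 10, 4, 14, 6, 7, 3, 9, 12, 1, 8, 13, 11]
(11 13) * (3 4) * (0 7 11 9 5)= (0 7 11 13 9 5)(3 4)= [7, 1, 2, 4, 3, 0, 6, 11, 8, 5, 10, 13, 12, 9]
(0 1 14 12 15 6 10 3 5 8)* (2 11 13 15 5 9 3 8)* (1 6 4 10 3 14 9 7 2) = (0 6 3 7 2 11 13 15 4 10 8)(1 9 14 12 5) = [6, 9, 11, 7, 10, 1, 3, 2, 0, 14, 8, 13, 5, 15, 12, 4]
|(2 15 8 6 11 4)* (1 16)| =|(1 16)(2 15 8 6 11 4)| =6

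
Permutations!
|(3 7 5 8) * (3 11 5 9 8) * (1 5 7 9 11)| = |(1 5 3 9 8)(7 11)| = 10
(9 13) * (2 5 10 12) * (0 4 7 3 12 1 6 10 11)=(0 4 7 3 12 2 5 11)(1 6 10)(9 13)=[4, 6, 5, 12, 7, 11, 10, 3, 8, 13, 1, 0, 2, 9]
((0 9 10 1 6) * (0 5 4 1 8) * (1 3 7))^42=(0 10)(8 9)=[10, 1, 2, 3, 4, 5, 6, 7, 9, 8, 0]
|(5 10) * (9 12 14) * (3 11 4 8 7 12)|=8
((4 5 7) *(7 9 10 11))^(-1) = (4 7 11 10 9 5) = [0, 1, 2, 3, 7, 4, 6, 11, 8, 5, 9, 10]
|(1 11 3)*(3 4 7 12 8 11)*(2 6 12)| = |(1 3)(2 6 12 8 11 4 7)| = 14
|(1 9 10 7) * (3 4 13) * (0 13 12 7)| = |(0 13 3 4 12 7 1 9 10)| = 9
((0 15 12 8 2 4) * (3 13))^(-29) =(0 15 12 8 2 4)(3 13) =[15, 1, 4, 13, 0, 5, 6, 7, 2, 9, 10, 11, 8, 3, 14, 12]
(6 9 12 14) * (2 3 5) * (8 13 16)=[0, 1, 3, 5, 4, 2, 9, 7, 13, 12, 10, 11, 14, 16, 6, 15, 8]=(2 3 5)(6 9 12 14)(8 13 16)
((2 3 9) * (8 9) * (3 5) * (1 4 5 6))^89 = (1 4 5 3 8 9 2 6) = [0, 4, 6, 8, 5, 3, 1, 7, 9, 2]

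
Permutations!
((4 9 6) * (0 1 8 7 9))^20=[4, 0, 2, 3, 6, 5, 9, 8, 1, 7]=(0 4 6 9 7 8 1)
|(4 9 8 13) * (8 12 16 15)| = 7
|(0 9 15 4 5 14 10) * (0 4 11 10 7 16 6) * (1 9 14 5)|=30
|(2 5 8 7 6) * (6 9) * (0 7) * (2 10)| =8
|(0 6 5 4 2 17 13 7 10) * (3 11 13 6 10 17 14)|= 10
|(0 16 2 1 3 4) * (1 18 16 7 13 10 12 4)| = 6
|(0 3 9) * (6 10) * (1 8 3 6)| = 7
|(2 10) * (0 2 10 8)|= |(10)(0 2 8)|= 3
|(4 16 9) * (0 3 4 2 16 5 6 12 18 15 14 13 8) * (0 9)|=|(0 3 4 5 6 12 18 15 14 13 8 9 2 16)|=14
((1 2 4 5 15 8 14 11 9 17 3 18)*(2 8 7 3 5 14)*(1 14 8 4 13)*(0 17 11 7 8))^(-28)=(18)(0 4 1 13 2 8 15 5 17)=[4, 13, 8, 3, 1, 17, 6, 7, 15, 9, 10, 11, 12, 2, 14, 5, 16, 0, 18]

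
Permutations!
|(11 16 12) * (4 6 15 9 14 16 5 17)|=|(4 6 15 9 14 16 12 11 5 17)|=10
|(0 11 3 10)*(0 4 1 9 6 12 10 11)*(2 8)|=6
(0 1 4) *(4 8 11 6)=(0 1 8 11 6 4)=[1, 8, 2, 3, 0, 5, 4, 7, 11, 9, 10, 6]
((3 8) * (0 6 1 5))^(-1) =(0 5 1 6)(3 8) =[5, 6, 2, 8, 4, 1, 0, 7, 3]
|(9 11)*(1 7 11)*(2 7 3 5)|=7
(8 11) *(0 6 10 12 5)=(0 6 10 12 5)(8 11)=[6, 1, 2, 3, 4, 0, 10, 7, 11, 9, 12, 8, 5]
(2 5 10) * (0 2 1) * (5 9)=[2, 0, 9, 3, 4, 10, 6, 7, 8, 5, 1]=(0 2 9 5 10 1)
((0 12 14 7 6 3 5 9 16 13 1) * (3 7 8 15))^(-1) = [1, 13, 2, 15, 4, 3, 7, 6, 14, 5, 10, 11, 0, 16, 12, 8, 9] = (0 1 13 16 9 5 3 15 8 14 12)(6 7)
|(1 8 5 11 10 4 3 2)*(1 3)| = |(1 8 5 11 10 4)(2 3)| = 6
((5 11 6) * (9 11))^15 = [0, 1, 2, 3, 4, 6, 11, 7, 8, 5, 10, 9] = (5 6 11 9)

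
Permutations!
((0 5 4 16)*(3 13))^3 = [16, 1, 2, 13, 5, 0, 6, 7, 8, 9, 10, 11, 12, 3, 14, 15, 4] = (0 16 4 5)(3 13)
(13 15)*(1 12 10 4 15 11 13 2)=[0, 12, 1, 3, 15, 5, 6, 7, 8, 9, 4, 13, 10, 11, 14, 2]=(1 12 10 4 15 2)(11 13)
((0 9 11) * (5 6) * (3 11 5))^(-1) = [11, 1, 2, 6, 4, 9, 5, 7, 8, 0, 10, 3] = (0 11 3 6 5 9)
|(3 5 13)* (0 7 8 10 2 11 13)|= 9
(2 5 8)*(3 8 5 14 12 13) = [0, 1, 14, 8, 4, 5, 6, 7, 2, 9, 10, 11, 13, 3, 12] = (2 14 12 13 3 8)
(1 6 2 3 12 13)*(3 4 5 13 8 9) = (1 6 2 4 5 13)(3 12 8 9) = [0, 6, 4, 12, 5, 13, 2, 7, 9, 3, 10, 11, 8, 1]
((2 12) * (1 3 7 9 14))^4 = (1 14 9 7 3) = [0, 14, 2, 1, 4, 5, 6, 3, 8, 7, 10, 11, 12, 13, 9]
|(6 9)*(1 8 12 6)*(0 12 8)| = |(0 12 6 9 1)| = 5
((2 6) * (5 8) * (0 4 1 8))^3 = (0 8 4 5 1)(2 6) = [8, 0, 6, 3, 5, 1, 2, 7, 4]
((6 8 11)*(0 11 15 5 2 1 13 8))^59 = (0 6 11)(1 2 5 15 8 13) = [6, 2, 5, 3, 4, 15, 11, 7, 13, 9, 10, 0, 12, 1, 14, 8]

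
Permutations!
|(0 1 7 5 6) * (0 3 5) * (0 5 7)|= |(0 1)(3 7 5 6)|= 4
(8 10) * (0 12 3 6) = (0 12 3 6)(8 10) = [12, 1, 2, 6, 4, 5, 0, 7, 10, 9, 8, 11, 3]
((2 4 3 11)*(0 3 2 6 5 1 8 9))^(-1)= (0 9 8 1 5 6 11 3)(2 4)= [9, 5, 4, 0, 2, 6, 11, 7, 1, 8, 10, 3]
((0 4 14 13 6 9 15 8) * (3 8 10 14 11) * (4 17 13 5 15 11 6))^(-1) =(0 8 3 11 9 6 4 13 17)(5 14 10 15) =[8, 1, 2, 11, 13, 14, 4, 7, 3, 6, 15, 9, 12, 17, 10, 5, 16, 0]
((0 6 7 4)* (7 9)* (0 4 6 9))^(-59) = (0 9 7 6) = [9, 1, 2, 3, 4, 5, 0, 6, 8, 7]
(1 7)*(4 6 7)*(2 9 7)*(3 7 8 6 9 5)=(1 4 9 8 6 2 5 3 7)=[0, 4, 5, 7, 9, 3, 2, 1, 6, 8]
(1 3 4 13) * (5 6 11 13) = [0, 3, 2, 4, 5, 6, 11, 7, 8, 9, 10, 13, 12, 1] = (1 3 4 5 6 11 13)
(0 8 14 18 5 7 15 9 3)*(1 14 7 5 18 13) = [8, 14, 2, 0, 4, 5, 6, 15, 7, 3, 10, 11, 12, 1, 13, 9, 16, 17, 18] = (18)(0 8 7 15 9 3)(1 14 13)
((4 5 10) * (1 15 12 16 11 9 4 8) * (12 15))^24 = (1 5 11)(4 16 8)(9 12 10) = [0, 5, 2, 3, 16, 11, 6, 7, 4, 12, 9, 1, 10, 13, 14, 15, 8]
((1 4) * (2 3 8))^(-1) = (1 4)(2 8 3) = [0, 4, 8, 2, 1, 5, 6, 7, 3]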